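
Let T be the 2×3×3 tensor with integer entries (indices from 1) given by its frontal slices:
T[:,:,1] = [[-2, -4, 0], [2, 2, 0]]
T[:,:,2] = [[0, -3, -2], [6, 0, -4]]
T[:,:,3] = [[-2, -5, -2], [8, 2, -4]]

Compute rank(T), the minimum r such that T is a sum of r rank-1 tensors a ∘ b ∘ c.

3

Lower bound: the mode-2 unfolding of T (rows indexed by j, columns by (i,k) = (1,1), (1,2), (1,3), (2,1), (2,2), (2,3)) is [[-2, 0, -2, 2, 6, 8], [-4, -3, -5, 2, 0, 2], [0, -2, -2, 0, -4, -4]].
There the 3×3 minor on rows j ∈ {1, 2, 3}, columns (i,k) ∈ {(1,1), (1,2), (1,3)} is det [[-2, 0, -2], [-4, -3, -5], [0, -2, -2]] = -8 ≠ 0, so this unfolding has rank ≥ 3; CP rank is at least every unfolding rank, so rank(T) ≥ 3. (This is only a lower bound: in general the CP rank may exceed every unfolding rank, so we still need to exhibit 3 rank-1 terms summing to T.)
Upper bound: T is a sum of 3 rank-1 terms, T = [1, -1] ∘ [1, 1, 0] ∘ [-2, -2, -4] + [1, 0] ∘ [0, 1, 0] ∘ [-2, 0, 0] + [1, 2] ∘ [2, -1, -2] ∘ [0, 1, 1] (one valid choice — decompositions are not unique — normalised so each a, b is primitive with positive first nonzero entry; check it by expanding all entries), so rank(T) ≤ 3.
These bounds meet, so rank(T) = 3.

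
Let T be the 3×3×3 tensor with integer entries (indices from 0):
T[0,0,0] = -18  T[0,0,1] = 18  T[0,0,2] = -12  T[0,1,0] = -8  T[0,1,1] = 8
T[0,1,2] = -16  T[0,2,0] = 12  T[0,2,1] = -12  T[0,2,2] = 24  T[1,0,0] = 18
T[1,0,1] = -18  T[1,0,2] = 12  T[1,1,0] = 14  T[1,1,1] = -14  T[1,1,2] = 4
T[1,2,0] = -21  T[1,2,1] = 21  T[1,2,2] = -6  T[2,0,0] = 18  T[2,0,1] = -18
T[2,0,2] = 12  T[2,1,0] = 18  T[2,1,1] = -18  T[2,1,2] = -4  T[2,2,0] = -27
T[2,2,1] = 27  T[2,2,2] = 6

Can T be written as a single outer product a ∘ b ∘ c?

The mode-2 unfolding of T (rows indexed by j, columns by (i,k) = (0,0), (0,1), (0,2), (1,0), (1,1), (1,2), (2,0), (2,1), (2,2)) is [[-18, 18, -12, 18, -18, 12, 18, -18, 12], [-8, 8, -16, 14, -14, 4, 18, -18, -4], [12, -12, 24, -21, 21, -6, -27, 27, 6]].
There the 2×2 minor on rows j ∈ {0, 1}, columns (i,k) ∈ {(0,0), (0,2)} is det [[-18, -12], [-8, -16]] = 192 ≠ 0, so this unfolding has rank ≥ 2; CP rank is at least every unfolding rank, so rank(T) ≥ 2.
In particular rank(T) ≥ 2 > 1, so T is not rank-1.

No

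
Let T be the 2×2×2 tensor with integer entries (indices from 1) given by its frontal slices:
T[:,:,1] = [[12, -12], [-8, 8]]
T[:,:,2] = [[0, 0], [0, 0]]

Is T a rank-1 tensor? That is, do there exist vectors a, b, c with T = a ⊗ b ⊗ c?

If T = a ⊗ b ⊗ c then every fibre of T is a multiple of the corresponding factor, so read the factors off the fibres through the nonzero entry T[1,1,1] = 12.
The mode-1 fibre T[:,1,1] = [12, -8] gives a = [3, -2] (primitive direction); the mode-2 fibre T[1,:,1] = [12, -12] gives b = [1, -1]; then c[k] = T[1,1,k] / (a[1]·b[1]) = [12, 0] / 3 = [4, 0].
Expanding [3, -2] ⊗ [1, -1] ⊗ [4, 0] reproduces all 8 entries of T, so T = [3, -2] ⊗ [1, -1] ⊗ [4, 0] and rank(T) ≤ 1.
Equivalently every frontal slice T[:,:,k] is c[k] times the rank-1 matrix [3, -2] ⊗ [1, -1]. So T has rank 1 (it is nonzero).

Yes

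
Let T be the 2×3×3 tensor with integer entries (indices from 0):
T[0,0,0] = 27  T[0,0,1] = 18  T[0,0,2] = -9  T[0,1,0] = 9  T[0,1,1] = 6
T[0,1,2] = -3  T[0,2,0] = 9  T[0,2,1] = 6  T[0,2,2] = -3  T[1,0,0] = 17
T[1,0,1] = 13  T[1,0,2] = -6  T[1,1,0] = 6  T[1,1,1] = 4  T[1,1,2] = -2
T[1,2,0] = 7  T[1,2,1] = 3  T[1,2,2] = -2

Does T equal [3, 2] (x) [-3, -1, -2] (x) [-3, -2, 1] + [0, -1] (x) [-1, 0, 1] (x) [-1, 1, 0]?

No

Reconstruct entry (0,2,0) from the claimed factors: Σₗ aₗ[0]bₗ[2]cₗ[0] = (3)·(-2)·(-3) + (0)·(1)·(-1) = 18, but T[0,2,0] = 9. The claim is false.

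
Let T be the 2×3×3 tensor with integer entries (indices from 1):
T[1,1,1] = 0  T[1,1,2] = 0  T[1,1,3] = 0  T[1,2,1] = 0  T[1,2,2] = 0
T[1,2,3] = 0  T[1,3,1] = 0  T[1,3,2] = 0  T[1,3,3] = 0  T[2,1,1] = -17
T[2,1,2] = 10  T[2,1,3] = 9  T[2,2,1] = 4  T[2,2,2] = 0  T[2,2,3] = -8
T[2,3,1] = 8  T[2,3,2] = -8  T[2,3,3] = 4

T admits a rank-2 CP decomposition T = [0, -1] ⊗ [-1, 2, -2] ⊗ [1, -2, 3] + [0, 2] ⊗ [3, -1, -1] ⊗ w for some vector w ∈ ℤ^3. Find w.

w = [-3, 2, 1]

Subtract the known terms from T to get the rank-1 residual R = [0, 2] ⊗ [3, -1, -1] ⊗ w, so R[i,j,k] = a[i]·b[j]·w[k]. Pick indices with nonzero a[2]·b[1] = (2)·(3) = 6. Only the fibre through (2,1,·) is needed: R[2,1,:] = T[2,1,:] − Σₗ aₗ[2]bₗ[1]cₗ = [-17, 10, 9] − (-1)·(-1)·[1, -2, 3] = [-18, 12, 6]. Then w[k] = R[2,1,k] / 6 for each k, giving w = [-18, 12, 6] / 6 = [-3, 2, 1].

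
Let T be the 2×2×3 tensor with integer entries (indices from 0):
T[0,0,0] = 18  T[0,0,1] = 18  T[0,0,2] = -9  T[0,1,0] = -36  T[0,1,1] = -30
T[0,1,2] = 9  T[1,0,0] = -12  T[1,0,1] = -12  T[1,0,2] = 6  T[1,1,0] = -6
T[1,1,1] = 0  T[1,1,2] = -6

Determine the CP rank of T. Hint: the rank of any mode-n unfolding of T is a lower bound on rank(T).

Lower bound: the mode-2 unfolding of T (rows indexed by j, columns by (i,k) = (0,0), (0,1), (0,2), (1,0), (1,1), (1,2)) is [[18, 18, -9, -12, -12, 6], [-36, -30, 9, -6, 0, -6]].
There the 2×2 minor on rows j ∈ {0, 1}, columns (i,k) ∈ {(0,0), (0,1)} is det [[18, 18], [-36, -30]] = 108 ≠ 0, so this unfolding has rank ≥ 2; CP rank is at least every unfolding rank, so rank(T) ≥ 2. (Flattening ranks never certify an upper bound on CP rank; for that we must actually write T with 2 rank-1 terms.)
Upper bound — finding two terms. Write S_k = T[:,:,k] for the frontal slices: S₀ = [[18, -36], [-12, -6]], S₁ = [[18, -30], [-12, 0]], S₂ = [[-9, 9], [6, -6]].
If T = a₁ (x) b₁ (x) c₁ + a₂ (x) b₂ (x) c₂ then each S_k = c₁[k]·a₁b₁ᵀ + c₂[k]·a₂b₂ᵀ. S₀ and S₁ are linearly independent, so a₁b₁ᵀ and a₂b₂ᵀ must span the same plane of matrices: they are the rank-1 matrices of the form x·S₀ + y·S₁.
det(x·S₀ + y·S₁) is −540·x² − 900·xy − 360·y² = (-180)·(3·x + 2·y)(x + y), vanishing at (x:y) = (2:-3) and (1:-1).
M₁ = 2·S₀ − 3·S₁ = [[-18, 18], [12, -12]] = (-6)·[3, -2][1, -1]ᵀ and M₂ = S₀ − S₁ = [[0, -6], [0, -6]] = (-6)·[1, 1][0, 1]ᵀ, so take a₁ = [3, -2], b₁ = [1, -1], a₂ = [1, 1], b₂ = [0, 1].
Each slice is an integer combination of E₁ = a₁b₁ᵀ and E₂ = a₂b₂ᵀ: S₀ = 6·E₁ − 18·E₂, S₁ = 6·E₁ − 12·E₂, S₂ = −3·E₁; reading off coefficients, c₁ = [6, 6, -3] and c₂ = [-18, -12, 0].
Hence T = [3, -2] (x) [1, -1] (x) [6, 6, -3] + [1, 1] (x) [0, 1] (x) [-18, -12, 0], so rank(T) ≤ 2.
These bounds meet, so rank(T) = 2.
Check entry T[0,1,0] = -36: (3)·(-1)·(6) + (1)·(1)·(-18) = -36.

2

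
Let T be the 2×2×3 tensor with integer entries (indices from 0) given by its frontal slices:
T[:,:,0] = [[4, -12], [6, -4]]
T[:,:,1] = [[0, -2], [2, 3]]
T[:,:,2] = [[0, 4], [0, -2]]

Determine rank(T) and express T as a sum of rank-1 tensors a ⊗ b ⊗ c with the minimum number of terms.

Lower bound: the mode-3 unfolding of T (rows indexed by k, columns by (i,j) = (0,0), (0,1), (1,0), (1,1)) is [[4, -12, 6, -4], [0, -2, 2, 3], [0, 4, 0, -2]].
There the 3×3 minor on rows k ∈ {0, 1, 2}, columns (i,j) ∈ {(0,0), (0,1), (1,0)} is det [[4, -12, 6], [0, -2, 2], [0, 4, 0]] = -32 ≠ 0, so this unfolding has rank ≥ 3; CP rank is at least every unfolding rank, so rank(T) ≥ 3. (This is only a lower bound: in general the CP rank may exceed every unfolding rank, so we still need to exhibit 3 rank-1 terms summing to T.)
Upper bound: T is a sum of 3 rank-1 terms, T = [0, 1] ⊗ [1, 1] ⊗ [2, 2, 0] + [1, 1] ⊗ [1, -2] ⊗ [4, 0, 0] + [2, -1] ⊗ [0, 1] ⊗ [-2, -1, 2] (one valid choice — decompositions are not unique — normalised so each a, b is primitive with positive first nonzero entry; check it by expanding all entries), so rank(T) ≤ 3.
These bounds meet, so rank(T) = 3.

rank(T) = 3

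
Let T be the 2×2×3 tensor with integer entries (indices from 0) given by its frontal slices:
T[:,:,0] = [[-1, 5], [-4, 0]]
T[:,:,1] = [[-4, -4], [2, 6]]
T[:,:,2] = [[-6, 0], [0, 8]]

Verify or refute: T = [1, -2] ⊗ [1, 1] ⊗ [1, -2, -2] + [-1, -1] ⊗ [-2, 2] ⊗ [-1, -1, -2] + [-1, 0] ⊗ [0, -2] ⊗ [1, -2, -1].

Yes

Reconstruct entrywise from the claimed factors. For example, T[0,0,0] = -1 and Σₗ aₗ[0]bₗ[0]cₗ[0] = (1)·(1)·(1) + (-1)·(-2)·(-1) + (-1)·(0)·(1) = -1; checking all 12 entries, every one matches. The claim holds.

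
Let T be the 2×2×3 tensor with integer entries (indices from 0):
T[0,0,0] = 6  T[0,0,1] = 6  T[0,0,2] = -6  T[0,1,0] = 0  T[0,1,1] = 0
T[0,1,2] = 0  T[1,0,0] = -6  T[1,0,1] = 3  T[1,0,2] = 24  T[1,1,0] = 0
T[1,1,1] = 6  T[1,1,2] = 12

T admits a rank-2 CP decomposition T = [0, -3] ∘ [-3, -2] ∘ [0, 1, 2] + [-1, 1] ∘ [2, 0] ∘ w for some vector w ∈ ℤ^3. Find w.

Subtract the known terms from T to get the rank-1 residual R = [-1, 1] ∘ [2, 0] ∘ w, so R[i,j,k] = a[i]·b[j]·w[k]. Pick indices with nonzero a[0]·b[0] = (-1)·(2) = -2. Only the fibre through (0,0,·) is needed: R[0,0,:] = T[0,0,:] − Σₗ aₗ[0]bₗ[0]cₗ = [6, 6, -6] − (0)·(-3)·[0, 1, 2] = [6, 6, -6]. Then w[k] = R[0,0,k] / -2 for each k, giving w = [6, 6, -6] / -2 = [-3, -3, 3].

w = [-3, -3, 3]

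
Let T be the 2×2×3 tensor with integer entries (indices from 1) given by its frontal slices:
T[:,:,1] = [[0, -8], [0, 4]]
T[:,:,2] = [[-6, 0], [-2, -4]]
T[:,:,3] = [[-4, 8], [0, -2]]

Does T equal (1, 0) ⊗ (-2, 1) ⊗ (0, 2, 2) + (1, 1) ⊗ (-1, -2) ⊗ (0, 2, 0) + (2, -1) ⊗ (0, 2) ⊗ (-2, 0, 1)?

No

Reconstruct entry (1,2,2) from the claimed factors: Σₗ aₗ[1]bₗ[2]cₗ[2] = (1)·(1)·(2) + (1)·(-2)·(2) + (2)·(2)·(0) = -2, but T[1,2,2] = 0. The claim is false.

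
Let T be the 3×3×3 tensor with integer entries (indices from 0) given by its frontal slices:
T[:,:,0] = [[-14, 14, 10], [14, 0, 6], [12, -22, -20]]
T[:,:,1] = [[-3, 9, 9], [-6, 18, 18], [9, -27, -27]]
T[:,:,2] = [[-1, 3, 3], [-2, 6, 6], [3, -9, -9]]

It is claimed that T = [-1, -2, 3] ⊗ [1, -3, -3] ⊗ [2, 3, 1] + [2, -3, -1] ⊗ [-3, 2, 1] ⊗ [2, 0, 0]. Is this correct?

Reconstruct entrywise from the claimed factors. For example, T[0,2,0] = 10 and Σₗ aₗ[0]bₗ[2]cₗ[0] = (-1)·(-3)·(2) + (2)·(1)·(2) = 10; checking all 27 entries, every one matches. The claim holds.

Yes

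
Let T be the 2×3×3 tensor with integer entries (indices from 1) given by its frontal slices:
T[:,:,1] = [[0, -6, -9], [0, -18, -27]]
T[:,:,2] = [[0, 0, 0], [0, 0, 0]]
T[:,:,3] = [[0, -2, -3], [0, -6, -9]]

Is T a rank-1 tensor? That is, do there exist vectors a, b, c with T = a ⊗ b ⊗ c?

Yes

The mode-1 fibre T[:,2,1] = [-6, -18] gives a = (1, 3) (primitive direction); the mode-2 fibre T[1,:,1] = [0, -6, -9] gives b = (0, 2, 3); then c[k] = T[1,2,k] / (a[1]·b[2]) = [-6, 0, -2] / 2 = (-3, 0, -1).
Expanding (1, 3) ⊗ (0, 2, 3) ⊗ (-3, 0, -1) reproduces all 18 entries of T, so T = (1, 3) ⊗ (0, 2, 3) ⊗ (-3, 0, -1) and rank(T) ≤ 1.
Equivalently every frontal slice T[:,:,k] is c[k] times the rank-1 matrix (1, 3) ⊗ (0, 2, 3). So T has rank 1 (it is nonzero).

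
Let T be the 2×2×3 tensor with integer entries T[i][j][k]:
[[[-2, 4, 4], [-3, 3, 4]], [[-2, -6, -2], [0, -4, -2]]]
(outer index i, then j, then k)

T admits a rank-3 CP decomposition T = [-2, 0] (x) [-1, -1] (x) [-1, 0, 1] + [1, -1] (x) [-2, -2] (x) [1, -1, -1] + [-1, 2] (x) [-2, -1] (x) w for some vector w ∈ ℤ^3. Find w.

Subtract the known terms from T to get the rank-1 residual R = [-1, 2] (x) [-2, -1] (x) w, so R[i,j,k] = a[i]·b[j]·w[k]. Pick indices with nonzero a[0]·b[0] = (-1)·(-2) = 2. Only the fibre through (0,0,·) is needed: R[0,0,:] = T[0,0,:] − Σₗ aₗ[0]bₗ[0]cₗ = [-2, 4, 4] − (-2)·(-1)·[-1, 0, 1] − (1)·(-2)·[1, -1, -1] = [2, 2, 0]. Then w[k] = R[0,0,k] / 2 for each k, giving w = [2, 2, 0] / 2 = [1, 1, 0].

w = [1, 1, 0]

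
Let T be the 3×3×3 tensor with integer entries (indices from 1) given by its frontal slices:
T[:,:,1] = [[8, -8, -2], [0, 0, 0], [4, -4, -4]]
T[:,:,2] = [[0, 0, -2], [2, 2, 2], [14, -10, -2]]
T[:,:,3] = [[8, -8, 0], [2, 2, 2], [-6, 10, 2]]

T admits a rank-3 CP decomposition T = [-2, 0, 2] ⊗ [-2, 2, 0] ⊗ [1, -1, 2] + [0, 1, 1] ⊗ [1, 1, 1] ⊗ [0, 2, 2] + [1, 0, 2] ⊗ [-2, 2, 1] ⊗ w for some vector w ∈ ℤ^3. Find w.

Subtract the known terms from T to get the rank-1 residual R = [1, 0, 2] ⊗ [-2, 2, 1] ⊗ w, so R[i,j,k] = a[i]·b[j]·w[k]. Pick indices with nonzero a[1]·b[1] = (1)·(-2) = -2. Only the fibre through (1,1,·) is needed: R[1,1,:] = T[1,1,:] − Σₗ aₗ[1]bₗ[1]cₗ = [8, 0, 8] − (-2)·(-2)·[1, -1, 2] − (0)·(1)·[0, 2, 2] = [4, 4, 0]. Then w[k] = R[1,1,k] / -2 for each k, giving w = [4, 4, 0] / -2 = [-2, -2, 0].

w = [-2, -2, 0]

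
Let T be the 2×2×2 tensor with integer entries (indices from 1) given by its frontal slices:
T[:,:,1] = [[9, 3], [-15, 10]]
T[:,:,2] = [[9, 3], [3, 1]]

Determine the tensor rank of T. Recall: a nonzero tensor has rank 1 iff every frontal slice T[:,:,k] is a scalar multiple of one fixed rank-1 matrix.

2

Lower bound: in the mode-2 unfolding of T (rows indexed by j, columns by (i,k)) the 2×2 minor on rows j ∈ {1, 2}, columns (i,k) ∈ {(1,1), (2,1)} is det [[9, -15], [3, 10]] = 135 ≠ 0, so that unfolding has rank ≥ 2 and hence rank(T) ≥ 2 (CP rank is at least every unfolding rank, though it can be larger).
Upper bound: with S_k = T[:,:,k], the two rank-1 terms a₁b₁ᵀ, a₂b₂ᵀ are the rank-1 members of the pencil x·S₁ + y·S₂.
det(x·S₁ + y·S₂) is 135·x² + 135·xy = 135·(x + y)(x), vanishing at (x:y) = (1:-1) and (0:1).
M₁ = S₁ − S₂ = [[0, 0], [-18, 9]] = (-9)·(0, 1)(2, -1)ᵀ and M₂ = S₂ = [[9, 3], [3, 1]] = (3, 1)(3, 1)ᵀ, so take a₁ = (0, 1), b₁ = (2, -1), a₂ = (3, 1), b₂ = (3, 1).
Each slice is an integer combination of E₁ = a₁b₁ᵀ and E₂ = a₂b₂ᵀ: S₁ = −9·E₁ + E₂, S₂ = E₂; reading off coefficients, c₁ = (-9, 0) and c₂ = (1, 1).
Hence T = (0, 1) ⊗ (2, -1) ⊗ (-9, 0) + (3, 1) ⊗ (3, 1) ⊗ (1, 1), so rank(T) ≤ 2.
These bounds meet, so rank(T) = 2.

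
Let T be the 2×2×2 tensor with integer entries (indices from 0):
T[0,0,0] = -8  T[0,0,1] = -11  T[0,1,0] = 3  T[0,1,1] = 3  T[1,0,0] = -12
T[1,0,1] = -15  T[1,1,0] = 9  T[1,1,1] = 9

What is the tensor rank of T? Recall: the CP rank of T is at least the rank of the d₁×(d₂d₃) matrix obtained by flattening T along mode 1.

Lower bound: the mode-3 unfolding of T (rows indexed by k, columns by (i,j) = (0,0), (0,1), (1,0), (1,1)) is [[-8, 3, -12, 9], [-11, 3, -15, 9]].
There the 2×2 minor on rows k ∈ {0, 1}, columns (i,j) ∈ {(0,0), (0,1)} is det [[-8, 3], [-11, 3]] = 9 ≠ 0, so this unfolding has rank ≥ 2; CP rank is at least every unfolding rank, so rank(T) ≥ 2. (Unfolding ranks only ever bound the CP rank from below — rank(T) can be strictly larger than all of them — so the matching upper bound has to come from an explicit 2-term decomposition.)
Upper bound — finding two terms. Write S_k = T[:,:,k] for the frontal slices: S₀ = [[-8, 3], [-12, 9]], S₁ = [[-11, 3], [-15, 9]].
If T = a₁ ⊗ b₁ ⊗ c₁ + a₂ ⊗ b₂ ⊗ c₂ then each S_k = c₁[k]·a₁b₁ᵀ + c₂[k]·a₂b₂ᵀ. S₀ and S₁ are linearly independent, so a₁b₁ᵀ and a₂b₂ᵀ must span the same plane of matrices: they are the rank-1 matrices of the form x·S₀ + y·S₁.
det(x·S₀ + y·S₁) is −36·x² − 90·xy − 54·y² = (-18)·(2·x + 3·y)(x + y), vanishing at (x:y) = (3:-2) and (1:-1).
M₁ = 3·S₀ − 2·S₁ = [[-2, 3], [-6, 9]] = −(1, 3)(2, -3)ᵀ and M₂ = S₀ − S₁ = [[3, 0], [3, 0]] = 3·(1, 1)(1, 0)ᵀ, so take a₁ = (1, 3), b₁ = (2, -3), a₂ = (1, 1), b₂ = (1, 0).
Each slice is an integer combination of E₁ = a₁b₁ᵀ and E₂ = a₂b₂ᵀ: S₀ = −E₁ − 6·E₂, S₁ = −E₁ − 9·E₂; reading off coefficients, c₁ = (-1, -1) and c₂ = (-6, -9).
Hence T = (1, 3) ⊗ (2, -3) ⊗ (-1, -1) + (1, 1) ⊗ (1, 0) ⊗ (-6, -9), so rank(T) ≤ 2.
These bounds meet, so rank(T) = 2.

2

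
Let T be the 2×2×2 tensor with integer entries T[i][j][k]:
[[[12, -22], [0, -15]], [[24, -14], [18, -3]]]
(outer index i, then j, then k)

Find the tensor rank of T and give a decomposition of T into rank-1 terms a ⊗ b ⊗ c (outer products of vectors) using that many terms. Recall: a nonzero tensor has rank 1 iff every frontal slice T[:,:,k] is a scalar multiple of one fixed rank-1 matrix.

rank(T) = 2

Lower bound: in the mode-3 unfolding of T (rows indexed by k, columns by (i,j)) the 2×2 minor on rows k ∈ {0, 1}, columns (i,j) ∈ {(0,0), (0,1)} is det [[12, 0], [-22, -15]] = -180 ≠ 0, so that unfolding has rank ≥ 2 and hence rank(T) ≥ 2 (CP rank is at least every unfolding rank, though it can be larger).
Upper bound: with S_k = T[:,:,k], the two rank-1 terms a₁b₁ᵀ, a₂b₂ᵀ are the rank-1 members of the pencil x·S₀ + y·S₁.
det(x·S₀ + y·S₁) is 216·x² − 72·xy − 144·y² = 72·(3·x + 2·y)(x − y), vanishing at (x:y) = (2:-3) and (1:1).
M₁ = 2·S₀ − 3·S₁ = [[90, 45], [90, 45]] = 45·[1, 1][2, 1]ᵀ and M₂ = S₀ + S₁ = [[-10, -15], [10, 15]] = (-5)·[1, -1][2, 3]ᵀ, so take a₁ = [1, 1], b₁ = [2, 1], a₂ = [1, -1], b₂ = [2, 3].
Each slice is an integer combination of E₁ = a₁b₁ᵀ and E₂ = a₂b₂ᵀ: S₀ = 9·E₁ − 3·E₂, S₁ = −9·E₁ − 2·E₂; reading off coefficients, c₁ = [9, -9] and c₂ = [-3, -2].
Hence T = [1, 1] ⊗ [2, 1] ⊗ [9, -9] + [1, -1] ⊗ [2, 3] ⊗ [-3, -2], so rank(T) ≤ 2.
These bounds meet, so rank(T) = 2.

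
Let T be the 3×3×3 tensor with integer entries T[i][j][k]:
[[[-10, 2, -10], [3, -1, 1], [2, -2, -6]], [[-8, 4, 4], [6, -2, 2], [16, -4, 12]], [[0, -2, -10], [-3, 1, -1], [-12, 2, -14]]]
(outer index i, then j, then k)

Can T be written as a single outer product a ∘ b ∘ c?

The mode-1 unfolding of T (rows indexed by i, columns by (j,k) = (0,0), (0,1), (0,2), (1,0), (1,1), (1,2), (2,0), (2,1), (2,2)) is [[-10, 2, -10, 3, -1, 1, 2, -2, -6], [-8, 4, 4, 6, -2, 2, 16, -4, 12], [0, -2, -10, -3, 1, -1, -12, 2, -14]].
There the 2×2 minor on rows i ∈ {0, 1}, columns (j,k) ∈ {(0,0), (0,1)} is det [[-10, 2], [-8, 4]] = -24 ≠ 0, so this unfolding has rank ≥ 2; CP rank is at least every unfolding rank, so rank(T) ≥ 2.
In particular rank(T) ≥ 2 > 1, so T is not rank-1.

No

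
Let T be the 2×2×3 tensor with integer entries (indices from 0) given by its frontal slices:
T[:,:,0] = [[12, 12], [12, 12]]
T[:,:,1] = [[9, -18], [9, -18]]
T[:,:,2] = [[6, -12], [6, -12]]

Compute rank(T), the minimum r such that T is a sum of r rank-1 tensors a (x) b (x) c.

Lower bound: the mode-3 unfolding of T (rows indexed by k, columns by (i,j) = (0,0), (0,1), (1,0), (1,1)) is [[12, 12, 12, 12], [9, -18, 9, -18], [6, -12, 6, -12]].
There the 2×2 minor on rows k ∈ {0, 1}, columns (i,j) ∈ {(0,0), (0,1)} is det [[12, 12], [9, -18]] = -324 ≠ 0, so this unfolding has rank ≥ 2; CP rank is at least every unfolding rank, so rank(T) ≥ 2. (Unfolding ranks only ever bound the CP rank from below — rank(T) can be strictly larger than all of them — so the matching upper bound has to come from an explicit 2-term decomposition.)
Upper bound — finding two terms. Every mode-1 slice of T is a multiple of one matrix: T[i,:,:] = a[i]·M with a = (1, 1) and M = [[12, 9, 6], [12, -18, -12]] (rows indexed by j, columns by k). So it suffices to write M as a sum of two rank-1 matrices.
Splitting M by its rows (j = 0, 1), M = (1, 0)(12, 9, 6)ᵀ + (0, 1)(12, -18, -12)ᵀ.
Hence T = (1, 1) (x) (1, 0) (x) (12, 9, 6) + (1, 1) (x) (0, 1) (x) (12, -18, -12), so rank(T) ≤ 2.
These bounds meet, so rank(T) = 2.

2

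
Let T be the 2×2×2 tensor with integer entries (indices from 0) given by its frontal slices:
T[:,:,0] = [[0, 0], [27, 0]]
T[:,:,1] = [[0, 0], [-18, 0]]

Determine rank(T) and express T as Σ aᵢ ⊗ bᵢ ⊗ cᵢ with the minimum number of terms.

rank(T) = 1

Lower bound: T ≠ 0 (e.g. T[1,0,0] = 27), so rank(T) ≥ 1.
Upper bound: if T = a ⊗ b ⊗ c then every fibre of T is a multiple of the corresponding factor, so read the factors off the fibres through the nonzero entry T[1,0,0] = 27.
The mode-1 fibre T[:,0,0] = [0, 27] gives a = [0, 1] (primitive direction); the mode-2 fibre T[1,:,0] = [27, 0] gives b = [1, 0]; then c[k] = T[1,0,k] / (a[1]·b[0]) = [27, -18] / 1 = [27, -18].
Expanding [0, 1] ⊗ [1, 0] ⊗ [27, -18] reproduces all 8 entries of T, so T = [0, 1] ⊗ [1, 0] ⊗ [27, -18] and rank(T) ≤ 1.
These bounds meet, so rank(T) = 1.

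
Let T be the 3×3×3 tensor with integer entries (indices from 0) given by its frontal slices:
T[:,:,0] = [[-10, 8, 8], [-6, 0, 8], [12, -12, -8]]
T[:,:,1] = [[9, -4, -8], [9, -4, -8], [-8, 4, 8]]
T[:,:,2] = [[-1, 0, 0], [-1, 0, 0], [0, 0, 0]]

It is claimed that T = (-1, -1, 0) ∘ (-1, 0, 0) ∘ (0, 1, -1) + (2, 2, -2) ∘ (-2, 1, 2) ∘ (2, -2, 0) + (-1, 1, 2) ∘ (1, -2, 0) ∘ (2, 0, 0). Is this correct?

Yes

Reconstruct entrywise from the claimed factors. For example, T[1,0,1] = 9 and Σₗ aₗ[1]bₗ[0]cₗ[1] = (-1)·(-1)·(1) + (2)·(-2)·(-2) + (1)·(1)·(0) = 9; checking all 27 entries, every one matches. The claim holds.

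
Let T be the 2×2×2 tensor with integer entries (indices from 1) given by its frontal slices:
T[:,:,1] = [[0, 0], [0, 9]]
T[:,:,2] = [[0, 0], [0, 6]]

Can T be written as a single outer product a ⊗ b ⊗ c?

If T = a ⊗ b ⊗ c then every fibre of T is a multiple of the corresponding factor, so read the factors off the fibres through the nonzero entry T[2,2,1] = 9.
The mode-1 fibre T[:,2,1] = [0, 9] gives a = [0, 1] (primitive direction); the mode-2 fibre T[2,:,1] = [0, 9] gives b = [0, 1]; then c[k] = T[2,2,k] / (a[2]·b[2]) = [9, 6] / 1 = [9, 6].
Expanding [0, 1] ⊗ [0, 1] ⊗ [9, 6] reproduces all 8 entries of T, so T = [0, 1] ⊗ [0, 1] ⊗ [9, 6] and rank(T) ≤ 1.
Equivalently every frontal slice T[:,:,k] is c[k] times the rank-1 matrix [0, 1] ⊗ [0, 1]. So T has rank 1 (it is nonzero).

Yes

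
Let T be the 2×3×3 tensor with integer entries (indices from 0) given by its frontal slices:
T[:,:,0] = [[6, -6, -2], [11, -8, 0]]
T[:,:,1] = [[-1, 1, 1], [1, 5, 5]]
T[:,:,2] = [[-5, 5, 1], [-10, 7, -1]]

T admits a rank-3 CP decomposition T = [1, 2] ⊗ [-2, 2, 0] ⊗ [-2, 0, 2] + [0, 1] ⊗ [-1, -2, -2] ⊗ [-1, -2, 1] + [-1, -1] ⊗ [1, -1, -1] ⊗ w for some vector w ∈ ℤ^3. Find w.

Subtract the known terms from T to get the rank-1 residual R = [-1, -1] ⊗ [1, -1, -1] ⊗ w, so R[i,j,k] = a[i]·b[j]·w[k]. Pick indices with nonzero a[0]·b[0] = (-1)·(1) = -1. Only the fibre through (0,0,·) is needed: R[0,0,:] = T[0,0,:] − Σₗ aₗ[0]bₗ[0]cₗ = [6, -1, -5] − (1)·(-2)·[-2, 0, 2] − (0)·(-1)·[-1, -2, 1] = [2, -1, -1]. Then w[k] = R[0,0,k] / -1 for each k, giving w = [2, -1, -1] / -1 = [-2, 1, 1].

w = [-2, 1, 1]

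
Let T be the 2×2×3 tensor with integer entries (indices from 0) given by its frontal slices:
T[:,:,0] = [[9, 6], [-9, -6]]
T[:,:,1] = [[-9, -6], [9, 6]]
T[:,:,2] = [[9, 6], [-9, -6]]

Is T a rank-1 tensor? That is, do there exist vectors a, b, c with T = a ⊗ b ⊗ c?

Yes

The mode-1 fibre T[:,0,0] = [9, -9] gives a = (1, -1) (primitive direction); the mode-2 fibre T[0,:,0] = [9, 6] gives b = (3, 2); then c[k] = T[0,0,k] / (a[0]·b[0]) = [9, -9, 9] / 3 = (3, -3, 3).
Expanding (1, -1) ⊗ (3, 2) ⊗ (3, -3, 3) reproduces all 12 entries of T, so T = (1, -1) ⊗ (3, 2) ⊗ (3, -3, 3) and rank(T) ≤ 1.
Equivalently every frontal slice T[:,:,k] is c[k] times the rank-1 matrix (1, -1) ⊗ (3, 2). So T has rank 1 (it is nonzero).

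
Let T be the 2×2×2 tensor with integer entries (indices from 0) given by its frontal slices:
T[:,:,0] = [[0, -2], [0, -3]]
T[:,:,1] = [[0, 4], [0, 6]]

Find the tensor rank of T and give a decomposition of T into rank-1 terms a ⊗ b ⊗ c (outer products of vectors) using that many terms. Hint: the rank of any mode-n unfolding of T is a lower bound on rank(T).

rank(T) = 1

Lower bound: T ≠ 0 (e.g. T[0,1,0] = -2), so rank(T) ≥ 1.
Upper bound: if T = a ⊗ b ⊗ c then every fibre of T is a multiple of the corresponding factor, so read the factors off the fibres through the nonzero entry T[0,1,0] = -2.
The mode-1 fibre T[:,1,0] = [-2, -3] gives a = [2, 3] (primitive direction); the mode-2 fibre T[0,:,0] = [0, -2] gives b = [0, 1]; then c[k] = T[0,1,k] / (a[0]·b[1]) = [-2, 4] / 2 = [-1, 2].
Expanding [2, 3] ⊗ [0, 1] ⊗ [-1, 2] reproduces all 8 entries of T, so T = [2, 3] ⊗ [0, 1] ⊗ [-1, 2] and rank(T) ≤ 1.
These bounds meet, so rank(T) = 1.
Check entry T[1,0,1] = 0: (3)·(0)·(2) = 0.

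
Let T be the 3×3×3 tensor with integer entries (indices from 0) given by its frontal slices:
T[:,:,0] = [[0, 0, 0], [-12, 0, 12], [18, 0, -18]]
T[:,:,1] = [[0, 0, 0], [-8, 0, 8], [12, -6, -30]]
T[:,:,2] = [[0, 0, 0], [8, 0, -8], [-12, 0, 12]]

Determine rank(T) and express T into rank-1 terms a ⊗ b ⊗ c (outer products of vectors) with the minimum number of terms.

rank(T) = 2

Lower bound: the mode-2 unfolding of T (rows indexed by j, columns by (i,k) = (0,0), (0,1), (0,2), (1,0), (1,1), (1,2), (2,0), (2,1), (2,2)) is [[0, 0, 0, -12, -8, 8, 18, 12, -12], [0, 0, 0, 0, 0, 0, 0, -6, 0], [0, 0, 0, 12, 8, -8, -18, -30, 12]].
There the 2×2 minor on rows j ∈ {0, 1}, columns (i,k) ∈ {(1,0), (2,1)} is det [[-12, 12], [0, -6]] = 72 ≠ 0, so this unfolding has rank ≥ 2; CP rank is at least every unfolding rank, so rank(T) ≥ 2. (This is only a lower bound: in general the CP rank may exceed every unfolding rank, so we still need to exhibit 2 rank-1 terms summing to T.)
Upper bound — finding two terms. Write S_k = T[:,:,k] for the frontal slices: S₀ = [[0, 0, 0], [-12, 0, 12], [18, 0, -18]], S₁ = [[0, 0, 0], [-8, 0, 8], [12, -6, -30]], S₂ = [[0, 0, 0], [8, 0, -8], [-12, 0, 12]].
If T = a₁ ⊗ b₁ ⊗ c₁ + a₂ ⊗ b₂ ⊗ c₂ then each S_k = c₁[k]·a₁b₁ᵀ + c₂[k]·a₂b₂ᵀ. S₀ and S₁ are linearly independent, so a₁b₁ᵀ and a₂b₂ᵀ must span the same plane of matrices: they are the rank-1 matrices of the form x·S₀ + y·S₁.
The 2×2 minor of x·S₀ + y·S₁ on rows {1,2}, columns {0,1} is 72·xy + 48·y² = 24·(3·x + 2·y)(y), vanishing at (x:y) = (2:-3) and (1:0).
M₁ = 2·S₀ − 3·S₁ = [[0, 0, 0], [0, 0, 0], [0, 18, 54]] = 18·(0, 0, 1)(0, 1, 3)ᵀ and M₂ = S₀ = [[0, 0, 0], [-12, 0, 12], [18, 0, -18]] = (-6)·(0, 2, -3)(1, 0, -1)ᵀ, so take a₁ = (0, 0, 1), b₁ = (0, 1, 3), a₂ = (0, 2, -3), b₂ = (1, 0, -1).
Each slice is an integer combination of E₁ = a₁b₁ᵀ and E₂ = a₂b₂ᵀ: S₀ = −6·E₂, S₁ = −6·E₁ − 4·E₂, S₂ = 4·E₂; reading off coefficients, c₁ = (0, -6, 0) and c₂ = (-6, -4, 4).
Hence T = (0, 0, 1) ⊗ (0, 1, 3) ⊗ (0, -6, 0) + (0, 2, -3) ⊗ (1, 0, -1) ⊗ (-6, -4, 4), so rank(T) ≤ 2.
These bounds meet, so rank(T) = 2.
Check entry T[0,1,1] = 0: (0)·(1)·(-6) + (0)·(0)·(-4) = 0.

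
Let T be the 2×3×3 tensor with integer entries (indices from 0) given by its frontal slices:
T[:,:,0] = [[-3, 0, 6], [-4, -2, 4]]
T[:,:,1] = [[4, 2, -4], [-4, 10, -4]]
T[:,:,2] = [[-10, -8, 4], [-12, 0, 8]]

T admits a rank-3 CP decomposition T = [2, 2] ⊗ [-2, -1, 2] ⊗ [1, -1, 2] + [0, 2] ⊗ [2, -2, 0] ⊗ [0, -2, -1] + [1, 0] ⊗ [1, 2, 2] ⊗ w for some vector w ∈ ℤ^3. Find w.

w = [1, 0, -2]

Subtract the known terms from T to get the rank-1 residual R = [1, 0] ⊗ [1, 2, 2] ⊗ w, so R[i,j,k] = a[i]·b[j]·w[k]. Pick indices with nonzero a[0]·b[0] = (1)·(1) = 1. Only the fibre through (0,0,·) is needed: R[0,0,:] = T[0,0,:] − Σₗ aₗ[0]bₗ[0]cₗ = [-3, 4, -10] − (2)·(-2)·[1, -1, 2] − (0)·(2)·[0, -2, -1] = [1, 0, -2]. Then w[k] = R[0,0,k] / 1 for each k, giving w = [1, 0, -2] / 1 = [1, 0, -2].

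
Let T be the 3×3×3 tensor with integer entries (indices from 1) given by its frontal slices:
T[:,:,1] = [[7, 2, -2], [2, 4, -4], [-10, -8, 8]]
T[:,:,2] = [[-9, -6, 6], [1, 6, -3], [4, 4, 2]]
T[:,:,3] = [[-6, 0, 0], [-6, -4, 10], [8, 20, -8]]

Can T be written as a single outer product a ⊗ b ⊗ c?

The mode-1 unfolding of T (rows indexed by i, columns by (j,k) = (1,1), (1,2), (1,3), (2,1), (2,2), (2,3), (3,1), (3,2), (3,3)) is [[7, -9, -6, 2, -6, 0, -2, 6, 0], [2, 1, -6, 4, 6, -4, -4, -3, 10], [-10, 4, 8, -8, 4, 20, 8, 2, -8]].
There the 3×3 minor on rows i ∈ {1, 2, 3}, columns (j,k) ∈ {(1,1), (1,2), (1,3)} is det [[7, -9, -6], [2, 1, -6], [-10, 4, 8]] = -280 ≠ 0, so this unfolding has rank ≥ 3; CP rank is at least every unfolding rank, so rank(T) ≥ 3.
In particular rank(T) ≥ 3 > 1, so T is not rank-1.

No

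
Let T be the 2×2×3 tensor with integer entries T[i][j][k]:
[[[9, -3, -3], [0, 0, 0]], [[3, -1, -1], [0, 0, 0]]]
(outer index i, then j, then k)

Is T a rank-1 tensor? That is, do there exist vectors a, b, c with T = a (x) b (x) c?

Yes

If T = a (x) b (x) c then every fibre of T is a multiple of the corresponding factor, so read the factors off the fibres through the nonzero entry T[0,0,0] = 9.
The mode-1 fibre T[:,0,0] = [9, 3] gives a = [3, 1] (primitive direction); the mode-2 fibre T[0,:,0] = [9, 0] gives b = [1, 0]; then c[k] = T[0,0,k] / (a[0]·b[0]) = [9, -3, -3] / 3 = [3, -1, -1].
Expanding [3, 1] (x) [1, 0] (x) [3, -1, -1] reproduces all 12 entries of T, so T = [3, 1] (x) [1, 0] (x) [3, -1, -1] and rank(T) ≤ 1.
Equivalently every frontal slice T[:,:,k] is c[k] times the rank-1 matrix [3, 1] (x) [1, 0]. So T has rank 1 (it is nonzero).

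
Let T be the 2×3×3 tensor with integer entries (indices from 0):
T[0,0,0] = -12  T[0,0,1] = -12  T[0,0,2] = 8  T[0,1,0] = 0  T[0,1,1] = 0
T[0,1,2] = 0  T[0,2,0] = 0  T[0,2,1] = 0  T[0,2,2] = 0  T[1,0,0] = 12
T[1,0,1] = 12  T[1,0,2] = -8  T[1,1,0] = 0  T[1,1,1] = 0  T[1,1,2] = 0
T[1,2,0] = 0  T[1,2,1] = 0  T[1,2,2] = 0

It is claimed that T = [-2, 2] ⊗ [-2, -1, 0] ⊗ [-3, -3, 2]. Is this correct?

Reconstruct entry (0,1,0) from the claimed factors: Σₗ aₗ[0]bₗ[1]cₗ[0] = (-2)·(-1)·(-3) = -6, but T[0,1,0] = 0. The claim is false.

No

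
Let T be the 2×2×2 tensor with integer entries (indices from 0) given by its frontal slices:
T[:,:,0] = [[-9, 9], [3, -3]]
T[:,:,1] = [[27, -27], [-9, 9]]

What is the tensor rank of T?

1

Lower bound: T ≠ 0 (e.g. T[0,0,0] = -9), so rank(T) ≥ 1.
Upper bound: if T = a ⊗ b ⊗ c then every fibre of T is a multiple of the corresponding factor, so read the factors off the fibres through the nonzero entry T[0,0,0] = -9.
The mode-1 fibre T[:,0,0] = [-9, 3] gives a = (3, -1) (primitive direction); the mode-2 fibre T[0,:,0] = [-9, 9] gives b = (1, -1); then c[k] = T[0,0,k] / (a[0]·b[0]) = [-9, 27] / 3 = (-3, 9).
Expanding (3, -1) ⊗ (1, -1) ⊗ (-3, 9) reproduces all 8 entries of T, so T = (3, -1) ⊗ (1, -1) ⊗ (-3, 9) and rank(T) ≤ 1.
These bounds meet, so rank(T) = 1.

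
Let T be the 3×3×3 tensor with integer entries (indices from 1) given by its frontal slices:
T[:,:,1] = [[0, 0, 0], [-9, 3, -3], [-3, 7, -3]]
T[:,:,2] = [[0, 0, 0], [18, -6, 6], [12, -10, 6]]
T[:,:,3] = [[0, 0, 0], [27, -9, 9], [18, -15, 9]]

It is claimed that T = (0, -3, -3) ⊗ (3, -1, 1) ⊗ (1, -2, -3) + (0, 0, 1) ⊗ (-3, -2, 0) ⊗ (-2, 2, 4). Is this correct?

Reconstruct entry (3,1,3) from the claimed factors: Σₗ aₗ[3]bₗ[1]cₗ[3] = (-3)·(3)·(-3) + (1)·(-3)·(4) = 15, but T[3,1,3] = 18. The claim is false.

No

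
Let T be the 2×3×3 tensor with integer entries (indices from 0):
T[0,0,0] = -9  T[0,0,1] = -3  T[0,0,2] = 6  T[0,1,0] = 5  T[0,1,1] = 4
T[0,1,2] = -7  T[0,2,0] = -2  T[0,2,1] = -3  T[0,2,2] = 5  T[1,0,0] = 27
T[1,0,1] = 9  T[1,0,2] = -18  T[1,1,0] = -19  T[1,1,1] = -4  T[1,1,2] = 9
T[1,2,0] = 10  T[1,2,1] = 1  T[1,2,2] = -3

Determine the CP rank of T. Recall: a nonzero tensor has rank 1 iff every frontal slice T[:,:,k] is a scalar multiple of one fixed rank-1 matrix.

Lower bound: the mode-1 unfolding of T (rows indexed by i, columns by (j,k) = (0,0), (0,1), (0,2), (1,0), (1,1), (1,2), (2,0), (2,1), (2,2)) is [[-9, -3, 6, 5, 4, -7, -2, -3, 5], [27, 9, -18, -19, -4, 9, 10, 1, -3]].
There the 2×2 minor on rows i ∈ {0, 1}, columns (j,k) ∈ {(0,0), (1,0)} is det [[-9, 5], [27, -19]] = 36 ≠ 0, so this unfolding has rank ≥ 2; CP rank is at least every unfolding rank, so rank(T) ≥ 2. (This is only a lower bound: in general the CP rank may exceed every unfolding rank, so we still need to exhibit 2 rank-1 terms summing to T.)
Upper bound — finding two terms. Write S_k = T[:,:,k] for the frontal slices: S₀ = [[-9, 5, -2], [27, -19, 10]], S₁ = [[-3, 4, -3], [9, -4, 1]], S₂ = [[6, -7, 5], [-18, 9, -3]].
If T = a₁ ⊗ b₁ ⊗ c₁ + a₂ ⊗ b₂ ⊗ c₂ then each S_k = c₁[k]·a₁b₁ᵀ + c₂[k]·a₂b₂ᵀ. S₀ and S₁ are linearly independent, so a₁b₁ᵀ and a₂b₂ᵀ must span the same plane of matrices: they are the rank-1 matrices of the form x·S₀ + y·S₁.
The 2×2 minor of x·S₀ + y·S₁ on rows {0,1}, columns {0,1} is 36·x² − 60·xy − 24·y² = 12·(x − 2·y)(3·x + y), vanishing at (x:y) = (2:1) and (1:-3).
M₁ = 2·S₀ + S₁ = [[-21, 14, -7], [63, -42, 21]] = (-7)·(1, -3)(3, -2, 1)ᵀ and M₂ = S₀ − 3·S₁ = [[0, -7, 7], [0, -7, 7]] = (-7)·(1, 1)(0, 1, -1)ᵀ, so take a₁ = (1, -3), b₁ = (3, -2, 1), a₂ = (1, 1), b₂ = (0, 1, -1).
Each slice is an integer combination of E₁ = a₁b₁ᵀ and E₂ = a₂b₂ᵀ: S₀ = −3·E₁ − E₂, S₁ = −E₁ + 2·E₂, S₂ = 2·E₁ − 3·E₂; reading off coefficients, c₁ = (-3, -1, 2) and c₂ = (-1, 2, -3).
Hence T = (1, -3) ⊗ (3, -2, 1) ⊗ (-3, -1, 2) + (1, 1) ⊗ (0, 1, -1) ⊗ (-1, 2, -3), so rank(T) ≤ 2.
These bounds meet, so rank(T) = 2.

2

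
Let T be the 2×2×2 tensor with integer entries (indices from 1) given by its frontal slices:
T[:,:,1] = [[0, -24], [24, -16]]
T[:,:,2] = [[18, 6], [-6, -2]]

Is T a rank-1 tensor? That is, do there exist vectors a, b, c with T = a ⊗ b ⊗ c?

No

The mode-2 unfolding of T (rows indexed by j, columns by (i,k) = (1,1), (1,2), (2,1), (2,2)) is [[0, 18, 24, -6], [-24, 6, -16, -2]].
There the 2×2 minor on rows j ∈ {1, 2}, columns (i,k) ∈ {(1,1), (1,2)} is det [[0, 18], [-24, 6]] = 432 ≠ 0, so this unfolding has rank ≥ 2; CP rank is at least every unfolding rank, so rank(T) ≥ 2.
In particular rank(T) ≥ 2 > 1, so T is not rank-1.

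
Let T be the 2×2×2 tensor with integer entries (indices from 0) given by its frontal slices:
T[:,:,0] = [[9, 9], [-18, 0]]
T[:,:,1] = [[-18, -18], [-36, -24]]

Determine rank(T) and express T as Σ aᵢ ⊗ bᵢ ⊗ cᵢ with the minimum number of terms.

rank(T) = 2

Lower bound: the mode-1 unfolding of T (rows indexed by i, columns by (j,k) = (0,0), (0,1), (1,0), (1,1)) is [[9, -18, 9, -18], [-18, -36, 0, -24]].
There the 2×2 minor on rows i ∈ {0, 1}, columns (j,k) ∈ {(0,0), (0,1)} is det [[9, -18], [-18, -36]] = -648 ≠ 0, so this unfolding has rank ≥ 2; CP rank is at least every unfolding rank, so rank(T) ≥ 2. (Unfolding ranks only ever bound the CP rank from below — rank(T) can be strictly larger than all of them — so the matching upper bound has to come from an explicit 2-term decomposition.)
Upper bound — finding two terms. Write S_k = T[:,:,k] for the frontal slices: S₀ = [[9, 9], [-18, 0]], S₁ = [[-18, -18], [-36, -24]].
If T = a₁ ⊗ b₁ ⊗ c₁ + a₂ ⊗ b₂ ⊗ c₂ then each S_k = c₁[k]·a₁b₁ᵀ + c₂[k]·a₂b₂ᵀ. S₀ and S₁ are linearly independent, so a₁b₁ᵀ and a₂b₂ᵀ must span the same plane of matrices: they are the rank-1 matrices of the form x·S₀ + y·S₁.
det(x·S₀ + y·S₁) is 162·x² − 216·xy − 216·y² = 54·(x − 2·y)(3·x + 2·y), vanishing at (x:y) = (2:1) and (2:-3).
M₁ = 2·S₀ + S₁ = [[0, 0], [-72, -24]] = (-24)·(0, 1)(3, 1)ᵀ and M₂ = 2·S₀ − 3·S₁ = [[72, 72], [72, 72]] = 72·(1, 1)(1, 1)ᵀ, so take a₁ = (0, 1), b₁ = (3, 1), a₂ = (1, 1), b₂ = (1, 1).
Each slice is an integer combination of E₁ = a₁b₁ᵀ and E₂ = a₂b₂ᵀ: S₀ = −9·E₁ + 9·E₂, S₁ = −6·E₁ − 18·E₂; reading off coefficients, c₁ = (-9, -6) and c₂ = (9, -18).
Hence T = (0, 1) ⊗ (3, 1) ⊗ (-9, -6) + (1, 1) ⊗ (1, 1) ⊗ (9, -18), so rank(T) ≤ 2.
These bounds meet, so rank(T) = 2.
Check entry T[0,1,0] = 9: (0)·(1)·(-9) + (1)·(1)·(9) = 9.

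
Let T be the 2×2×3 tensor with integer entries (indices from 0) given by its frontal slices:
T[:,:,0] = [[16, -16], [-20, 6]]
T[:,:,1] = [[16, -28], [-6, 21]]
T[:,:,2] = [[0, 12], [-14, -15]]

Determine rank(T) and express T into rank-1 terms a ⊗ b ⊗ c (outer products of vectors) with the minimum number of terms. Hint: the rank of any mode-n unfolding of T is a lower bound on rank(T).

rank(T) = 2

Lower bound: the mode-1 unfolding of T (rows indexed by i, columns by (j,k) = (0,0), (0,1), (0,2), (1,0), (1,1), (1,2)) is [[16, 16, 0, -16, -28, 12], [-20, -6, -14, 6, 21, -15]].
There the 2×2 minor on rows i ∈ {0, 1}, columns (j,k) ∈ {(0,0), (0,1)} is det [[16, 16], [-20, -6]] = 224 ≠ 0, so this unfolding has rank ≥ 2; CP rank is at least every unfolding rank, so rank(T) ≥ 2. (Flattening ranks never certify an upper bound on CP rank; for that we must actually write T with 2 rank-1 terms.)
Upper bound — finding two terms. Write S_k = T[:,:,k] for the frontal slices: S₀ = [[16, -16], [-20, 6]], S₁ = [[16, -28], [-6, 21]], S₂ = [[0, 12], [-14, -15]].
If T = a₁ ⊗ b₁ ⊗ c₁ + a₂ ⊗ b₂ ⊗ c₂ then each S_k = c₁[k]·a₁b₁ᵀ + c₂[k]·a₂b₂ᵀ. S₀ and S₁ are linearly independent, so a₁b₁ᵀ and a₂b₂ᵀ must span the same plane of matrices: they are the rank-1 matrices of the form x·S₀ + y·S₁.
det(x·S₀ + y·S₁) is −224·x² − 224·xy + 168·y² = (-56)·(2·x + 3·y)(2·x − y), vanishing at (x:y) = (3:-2) and (1:2).
M₁ = 3·S₀ − 2·S₁ = [[16, 8], [-48, -24]] = 8·(1, -3)(2, 1)ᵀ and M₂ = S₀ + 2·S₁ = [[48, -72], [-32, 48]] = 8·(3, -2)(2, -3)ᵀ, so take a₁ = (1, -3), b₁ = (2, 1), a₂ = (3, -2), b₂ = (2, -3).
Each slice is an integer combination of E₁ = a₁b₁ᵀ and E₂ = a₂b₂ᵀ: S₀ = 2·E₁ + 2·E₂, S₁ = −E₁ + 3·E₂, S₂ = 3·E₁ − E₂; reading off coefficients, c₁ = (2, -1, 3) and c₂ = (2, 3, -1).
Hence T = (1, -3) ⊗ (2, 1) ⊗ (2, -1, 3) + (3, -2) ⊗ (2, -3) ⊗ (2, 3, -1), so rank(T) ≤ 2.
These bounds meet, so rank(T) = 2.
Check entry T[0,1,1] = -28: (1)·(1)·(-1) + (3)·(-3)·(3) = -28.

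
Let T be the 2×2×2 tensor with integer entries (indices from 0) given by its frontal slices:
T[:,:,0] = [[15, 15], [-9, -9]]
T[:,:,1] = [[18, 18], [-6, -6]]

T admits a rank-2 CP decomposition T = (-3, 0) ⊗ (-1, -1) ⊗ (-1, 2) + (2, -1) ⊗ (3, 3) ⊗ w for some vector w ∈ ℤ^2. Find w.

Subtract the known terms from T to get the rank-1 residual R = (2, -1) ⊗ (3, 3) ⊗ w, so R[i,j,k] = a[i]·b[j]·w[k]. Pick indices with nonzero a[0]·b[0] = (2)·(3) = 6. Only the fibre through (0,0,·) is needed: R[0,0,:] = T[0,0,:] − Σₗ aₗ[0]bₗ[0]cₗ = [15, 18] − (-3)·(-1)·(-1, 2) = [18, 12]. Then w[k] = R[0,0,k] / 6 for each k, giving w = [18, 12] / 6 = (3, 2).

w = (3, 2)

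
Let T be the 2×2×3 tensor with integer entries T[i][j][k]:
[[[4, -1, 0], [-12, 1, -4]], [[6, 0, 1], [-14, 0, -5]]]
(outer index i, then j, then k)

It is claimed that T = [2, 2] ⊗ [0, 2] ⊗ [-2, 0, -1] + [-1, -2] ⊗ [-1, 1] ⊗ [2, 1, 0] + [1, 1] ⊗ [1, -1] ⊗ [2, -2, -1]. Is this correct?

Reconstruct entry (0,0,2) from the claimed factors: Σₗ aₗ[0]bₗ[0]cₗ[2] = (2)·(0)·(-1) + (-1)·(-1)·(0) + (1)·(1)·(-1) = -1, but T[0,0,2] = 0. The claim is false.

No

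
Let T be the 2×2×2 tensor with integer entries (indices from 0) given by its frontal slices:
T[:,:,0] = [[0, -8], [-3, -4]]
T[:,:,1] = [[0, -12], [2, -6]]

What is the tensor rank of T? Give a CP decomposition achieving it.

rank(T) = 2

Lower bound: in the mode-3 unfolding of T (rows indexed by k, columns by (i,j)) the 2×2 minor on rows k ∈ {0, 1}, columns (i,j) ∈ {(0,1), (1,0)} is det [[-8, -3], [-12, 2]] = -52 ≠ 0, so that unfolding has rank ≥ 2 and hence rank(T) ≥ 2 (CP rank is at least every unfolding rank, though it can be larger).
Upper bound: with S_k = T[:,:,k], the two rank-1 terms a₁b₁ᵀ, a₂b₂ᵀ are the rank-1 members of the pencil x·S₀ + y·S₁.
det(x·S₀ + y·S₁) is −24·x² − 20·xy + 24·y² = (-4)·(2·x + 3·y)(3·x − 2·y), vanishing at (x:y) = (3:-2) and (2:3).
M₁ = 3·S₀ − 2·S₁ = [[0, 0], [-13, 0]] = (-13)·[0, 1][1, 0]ᵀ and M₂ = 2·S₀ + 3·S₁ = [[0, -52], [0, -26]] = (-26)·[2, 1][0, 1]ᵀ, so take a₁ = [0, 1], b₁ = [1, 0], a₂ = [2, 1], b₂ = [0, 1].
Each slice is an integer combination of E₁ = a₁b₁ᵀ and E₂ = a₂b₂ᵀ: S₀ = −3·E₁ − 4·E₂, S₁ = 2·E₁ − 6·E₂; reading off coefficients, c₁ = [-3, 2] and c₂ = [-4, -6].
Hence T = [0, 1] ⊗ [1, 0] ⊗ [-3, 2] + [2, 1] ⊗ [0, 1] ⊗ [-4, -6], so rank(T) ≤ 2.
These bounds meet, so rank(T) = 2.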